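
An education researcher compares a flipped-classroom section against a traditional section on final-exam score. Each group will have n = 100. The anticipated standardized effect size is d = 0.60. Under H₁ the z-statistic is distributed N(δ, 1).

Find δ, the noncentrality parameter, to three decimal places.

δ ≈ 4.243

The noncentrality parameter scales effect size by the design's sample-size factor: δ = d·√(n/2) = 0.60 × √(100/2) = 4.2426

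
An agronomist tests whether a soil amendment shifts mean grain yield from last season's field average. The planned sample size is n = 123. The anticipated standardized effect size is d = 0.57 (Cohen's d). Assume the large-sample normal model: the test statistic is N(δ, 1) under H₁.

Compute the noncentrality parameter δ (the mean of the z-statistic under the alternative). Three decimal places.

δ ≈ 6.322

The noncentrality parameter scales effect size by the design's sample-size factor: δ = d·√n = 0.57 × √123 = 6.3216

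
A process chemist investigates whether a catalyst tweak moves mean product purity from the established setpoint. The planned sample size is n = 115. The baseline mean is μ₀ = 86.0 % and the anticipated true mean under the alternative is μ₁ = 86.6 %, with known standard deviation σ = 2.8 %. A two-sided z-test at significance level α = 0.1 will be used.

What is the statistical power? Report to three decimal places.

Power ≈ 0.743

Standardized effect: d = |μ₁ − μ₀| / σ = |86.6 − 86.0| / 2.8 = 0.2143
Noncentrality parameter: δ = d·√n = 0.2143 × √115 = 2.2980
Two-sided α = 0.1 → critical value z_{0.05} = 1.645.
Power = Φ(δ − 1.645) + Φ(−δ − 1.645) = Φ(0.653) + Φ(-3.943) = 0.7432 + 0.0000 = 0.7432.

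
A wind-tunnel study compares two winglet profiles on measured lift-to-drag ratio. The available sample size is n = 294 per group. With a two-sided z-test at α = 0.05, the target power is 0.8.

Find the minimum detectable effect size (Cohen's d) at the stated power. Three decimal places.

Need Φ(δ − 1.960) = 0.8, so δ = 1.960 + 0.842 = 2.802.
(Lower-tail contribution to power is negligible for δ > 0.)
δ = d·√(n/2) ⇒ d = δ/√(n/2) = 2.802/√(294/2) = 0.2311.

d ≈ 0.231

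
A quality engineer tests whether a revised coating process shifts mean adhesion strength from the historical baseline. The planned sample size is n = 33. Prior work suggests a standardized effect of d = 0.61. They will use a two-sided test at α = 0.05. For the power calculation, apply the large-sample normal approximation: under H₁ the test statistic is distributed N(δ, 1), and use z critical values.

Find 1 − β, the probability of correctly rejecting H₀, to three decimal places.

Power ≈ 0.939

Noncentrality parameter: δ = d·√n = 0.61 × √33 = 3.5042
Two-sided α = 0.05 → critical value z_{0.025} = 1.960.
Power = Φ(δ − 1.960) + Φ(−δ − 1.960) = Φ(1.544) + Φ(-5.464) = 0.9387 + 0.0000 = 0.9387.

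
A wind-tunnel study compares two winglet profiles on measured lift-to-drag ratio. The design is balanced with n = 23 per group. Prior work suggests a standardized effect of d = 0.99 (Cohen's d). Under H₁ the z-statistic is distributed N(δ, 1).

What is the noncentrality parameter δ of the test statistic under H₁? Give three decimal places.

δ ≈ 3.357

The noncentrality parameter scales effect size by the design's sample-size factor: δ = d·√(n/2) = 0.99 × √(23/2) = 3.3573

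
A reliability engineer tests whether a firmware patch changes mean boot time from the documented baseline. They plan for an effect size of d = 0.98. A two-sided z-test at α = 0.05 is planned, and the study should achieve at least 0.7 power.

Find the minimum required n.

n = 7

Set Φ(δ − 1.960) = 0.7; then δ − 1.960 = Φ⁻¹(0.7) = 0.524, giving δ = 2.484.
(For δ > 0 the lower-tail rejection region contributes negligibly to power, so the one-term inversion is standard.)
δ = d·√n ⇒ n = (δ/d)² = (2.484 / 0.98)² = 6.43.
Rounding up, n = 7.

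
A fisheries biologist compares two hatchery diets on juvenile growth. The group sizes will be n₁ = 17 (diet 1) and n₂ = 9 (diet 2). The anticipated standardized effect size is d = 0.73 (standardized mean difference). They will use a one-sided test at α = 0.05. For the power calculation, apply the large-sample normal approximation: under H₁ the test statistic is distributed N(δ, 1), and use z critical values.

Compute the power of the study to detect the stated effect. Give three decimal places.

Power ≈ 0.550

Noncentrality parameter: δ = d / √(1/n₁ + 1/n₂) = 0.73 / √(1/17 + 1/9) = 1.7709
Critical value for a one-sided test at α = 0.05: z_α = 1.645.
Power = P(Z > 1.645 − δ) = Φ(0.126) = 0.5501.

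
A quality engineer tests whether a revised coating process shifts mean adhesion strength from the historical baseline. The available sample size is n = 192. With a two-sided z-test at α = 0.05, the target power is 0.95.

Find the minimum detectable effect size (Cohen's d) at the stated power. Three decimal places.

d ≈ 0.260

Required noncentrality: δ = z_{0.025} + z_{0.05} = 1.960 + 1.645 = 3.605.
(Lower-tail contribution to power is negligible for δ > 0.)
δ = d·√n ⇒ d = δ/√n = 3.605/√192 = 0.2602.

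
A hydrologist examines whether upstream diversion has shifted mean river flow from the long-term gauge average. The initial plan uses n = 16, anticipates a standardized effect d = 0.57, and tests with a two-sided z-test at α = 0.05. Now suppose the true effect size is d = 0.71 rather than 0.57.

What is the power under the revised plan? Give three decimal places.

Power ≈ 0.811

With d = 0.71: δ = d·√n = 0.71 × √16 = 2.8400. Critical value z_{0.025} = 1.960.
Revised power = Φ(δ − 1.960) + Φ(−δ − 1.960) = Φ(0.880) + Φ(-4.800) = 0.8106 + 0.0000 = 0.8106.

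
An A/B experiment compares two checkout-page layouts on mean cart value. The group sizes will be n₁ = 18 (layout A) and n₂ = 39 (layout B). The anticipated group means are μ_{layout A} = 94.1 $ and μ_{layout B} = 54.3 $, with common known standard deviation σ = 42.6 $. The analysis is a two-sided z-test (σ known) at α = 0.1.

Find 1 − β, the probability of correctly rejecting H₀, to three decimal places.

Standardized effect: d = |μ_{layout A} − μ_{layout B}| / σ = |94.1 − 54.3| / 42.6 = 0.9343
Noncentrality parameter: δ = d / √(1/n₁ + 1/n₂) = 0.9343 / √(1/18 + 1/39) = 3.2787
Critical value for a two-sided test at α = 0.1: z_{α/2} = 1.645.
Power = Φ(δ − 1.645) + Φ(−δ − 1.645) = Φ(1.634) + Φ(-4.924) = 0.9489 + 0.0000 = 0.9489.

Power ≈ 0.949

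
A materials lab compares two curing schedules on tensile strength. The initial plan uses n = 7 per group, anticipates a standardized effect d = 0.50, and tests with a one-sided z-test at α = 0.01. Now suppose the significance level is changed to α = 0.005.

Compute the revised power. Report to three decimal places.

δ = d·√(n/2) = 0.50 × √(7/2) = 0.9354 (unchanged). New critical value: z_{0.005} = 2.576.
Revised power = P(Z > 2.576 − δ) = Φ(-1.640) = 0.0505.

Power ≈ 0.050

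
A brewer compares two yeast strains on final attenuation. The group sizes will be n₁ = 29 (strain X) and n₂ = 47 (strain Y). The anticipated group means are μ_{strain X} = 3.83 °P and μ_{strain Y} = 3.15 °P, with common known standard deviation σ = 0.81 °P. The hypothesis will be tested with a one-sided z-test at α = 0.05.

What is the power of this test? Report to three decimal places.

Standardized effect: d = |μ_{strain X} − μ_{strain Y}| / σ = |3.83 − 3.15| / 0.81 = 0.8395
Noncentrality parameter: δ = d / √(1/n₁ + 1/n₂) = 0.8395 / √(1/29 + 1/47) = 3.5552
One-sided α = 0.05 → critical value z_{0.05} = 1.645.
Power = P(Z > 1.645 − δ) = Φ(1.910) = 0.9720.

Power ≈ 0.972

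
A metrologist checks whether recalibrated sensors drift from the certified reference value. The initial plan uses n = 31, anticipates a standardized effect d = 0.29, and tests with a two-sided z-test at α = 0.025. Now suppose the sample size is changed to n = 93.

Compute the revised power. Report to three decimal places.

Power ≈ 0.711

With n = 93: δ = d·√n = 0.29 × √93 = 2.7967. Critical value z_{0.0125} = 2.241.
Revised power = Φ(δ − 2.241) + Φ(−δ − 2.241) = Φ(0.555) + Φ(-5.038) = 0.7106 + 0.0000 = 0.7106.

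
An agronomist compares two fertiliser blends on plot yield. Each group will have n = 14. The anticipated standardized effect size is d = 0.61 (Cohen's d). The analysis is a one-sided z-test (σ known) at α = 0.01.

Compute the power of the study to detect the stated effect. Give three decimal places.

Power ≈ 0.238

Noncentrality parameter: δ = d·√(n/2) = 0.61 × √(14/2) = 1.6139
One-sided α = 0.01 → critical value z_{0.01} = 2.326.
Power = Φ(δ − 2.326) = Φ(-0.712) = 0.2381.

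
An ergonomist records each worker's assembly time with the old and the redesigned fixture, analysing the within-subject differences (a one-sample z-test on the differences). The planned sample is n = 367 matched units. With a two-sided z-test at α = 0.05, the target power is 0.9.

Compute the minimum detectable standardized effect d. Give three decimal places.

d ≈ 0.169

Required noncentrality: δ = z_{0.025} + z_{0.10} = 1.960 + 1.282 = 3.242.
(The second rejection-region term Φ(−δ − z_{α/2}) is negligible and dropped.)
δ = d·√n ⇒ d = δ/√n = 3.242/√367 = 0.1692.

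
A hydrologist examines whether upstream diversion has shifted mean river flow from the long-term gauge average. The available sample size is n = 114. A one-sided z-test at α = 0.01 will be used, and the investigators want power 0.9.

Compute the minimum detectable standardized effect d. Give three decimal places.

d ≈ 0.338

Need Φ(δ − 2.326) = 0.9, so δ = 2.326 + 1.282 = 3.608.
δ = d·√n ⇒ d = δ/√n = 3.608/√114 = 0.3379.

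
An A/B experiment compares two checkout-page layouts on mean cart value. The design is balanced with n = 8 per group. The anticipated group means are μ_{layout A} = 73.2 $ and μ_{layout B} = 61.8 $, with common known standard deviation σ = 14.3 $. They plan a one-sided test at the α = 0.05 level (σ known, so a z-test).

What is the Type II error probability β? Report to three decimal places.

β ≈ 0.520

Standardized effect: d = |μ_{layout A} − μ_{layout B}| / σ = |73.2 − 61.8| / 14.3 = 0.7972
Noncentrality parameter: δ = d·√(n/2) = 0.7972 × √(8/2) = 1.5944
Critical value for a one-sided test at α = 0.05: z_α = 1.645.
Power = P(Z > 1.645 − δ) = Φ(-0.050) = 0.4799.
Type II error: β = 1 − power = 1 − 0.4799 = 0.5201.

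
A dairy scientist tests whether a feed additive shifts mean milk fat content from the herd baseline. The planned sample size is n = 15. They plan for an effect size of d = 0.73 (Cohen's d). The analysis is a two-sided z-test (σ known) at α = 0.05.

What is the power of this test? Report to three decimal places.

Power ≈ 0.807

Noncentrality parameter: δ = d·√n = 0.73 × √15 = 2.8273
Two-sided α = 0.05 → critical value z_{0.025} = 1.960.
Power = Φ(δ − 1.960) + Φ(−δ − 1.960) = Φ(0.867) + Φ(-4.787) = 0.8071 + 0.0000 = 0.8071.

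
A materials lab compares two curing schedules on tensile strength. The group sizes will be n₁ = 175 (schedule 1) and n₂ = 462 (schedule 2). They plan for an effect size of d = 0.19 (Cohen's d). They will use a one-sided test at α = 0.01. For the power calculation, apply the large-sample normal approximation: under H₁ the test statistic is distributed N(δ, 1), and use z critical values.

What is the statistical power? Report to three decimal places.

Noncentrality parameter: δ = d / √(1/n₁ + 1/n₂) = 0.19 / √(1/175 + 1/462) = 2.1405
Critical value for a one-sided test at α = 0.01: z_α = 2.326.
Power = Φ(δ − 2.326) = Φ(-0.186) = 0.4263.

Power ≈ 0.426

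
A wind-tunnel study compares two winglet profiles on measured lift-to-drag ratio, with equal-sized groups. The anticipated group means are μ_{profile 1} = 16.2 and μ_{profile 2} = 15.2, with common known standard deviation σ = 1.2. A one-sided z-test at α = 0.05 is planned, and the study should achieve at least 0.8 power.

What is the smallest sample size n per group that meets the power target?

Standardized effect: d = |μ_{profile 1} − μ_{profile 2}| / σ = |16.2 − 15.2| / 1.2 = 0.8333
For power 0.8 need Φ(δ − z_{0.05}) = 0.8, so δ = z_{0.05} + z_{0.20} = 1.645 + 0.842 = 2.486.
δ = d·√(n/2) ⇒ n = 2(δ/d)² = 2 × (2.486 / 0.8333)² = 17.81.
Round up to the next whole unit.

n = 18 per group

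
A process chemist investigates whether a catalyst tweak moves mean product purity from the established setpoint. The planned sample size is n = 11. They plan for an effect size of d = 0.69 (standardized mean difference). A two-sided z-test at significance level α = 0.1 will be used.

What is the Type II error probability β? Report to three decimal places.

Noncentrality parameter: δ = d·√n = 0.69 × √11 = 2.2885
Two-sided α = 0.1 → critical value z_{0.05} = 1.645.
Power = Φ(δ − 1.645) + Φ(−δ − 1.645) = Φ(0.644) + Φ(-3.933) = 0.7401 + 0.0000 = 0.7401.
Type II error: β = 1 − power = 1 − 0.7401 = 0.2599.

β ≈ 0.260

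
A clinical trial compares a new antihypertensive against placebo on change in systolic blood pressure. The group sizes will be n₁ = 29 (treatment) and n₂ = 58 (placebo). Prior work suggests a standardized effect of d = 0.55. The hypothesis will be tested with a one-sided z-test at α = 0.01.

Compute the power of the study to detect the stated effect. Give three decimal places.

Noncentrality parameter: δ = d / √(1/n₁ + 1/n₂) = 0.55 / √(1/29 + 1/58) = 2.4183
Critical value for a one-sided test at α = 0.01: z_α = 2.326.
Power = Φ(δ − 2.326) = Φ(0.092) = 0.5366.

Power ≈ 0.537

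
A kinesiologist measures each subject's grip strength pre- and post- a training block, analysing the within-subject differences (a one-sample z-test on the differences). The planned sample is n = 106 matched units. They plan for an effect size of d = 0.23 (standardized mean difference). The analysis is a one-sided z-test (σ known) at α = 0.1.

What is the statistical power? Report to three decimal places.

Noncentrality parameter: δ = d·√n = 0.23 × √106 = 2.3680
Critical value for a one-sided test at α = 0.1: z_α = 1.282.
Power = P(Z > 1.282 − δ) = Φ(1.086) = 0.8614.

Power ≈ 0.861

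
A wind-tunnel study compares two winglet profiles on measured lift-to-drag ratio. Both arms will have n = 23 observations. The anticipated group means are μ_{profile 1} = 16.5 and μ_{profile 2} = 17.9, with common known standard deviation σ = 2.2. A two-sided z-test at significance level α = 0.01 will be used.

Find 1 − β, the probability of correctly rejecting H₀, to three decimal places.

Power ≈ 0.338

Standardized effect: d = |μ_{profile 1} − μ_{profile 2}| / σ = |16.5 − 17.9| / 2.2 = 0.6364
Noncentrality parameter: δ = d·√(n/2) = 0.6364 × √(23/2) = 2.1580
Two-sided α = 0.01 → critical value z_{0.005} = 2.576.
Power = Φ(δ − 2.576) + Φ(−δ − 2.576) = Φ(-0.418) + Φ(-4.734) = 0.3380 + 0.0000 = 0.3380.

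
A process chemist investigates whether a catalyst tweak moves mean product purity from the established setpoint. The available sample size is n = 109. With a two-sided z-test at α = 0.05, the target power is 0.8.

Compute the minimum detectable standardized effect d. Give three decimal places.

Required noncentrality: δ = z_{0.025} + z_{0.20} = 1.960 + 0.842 = 2.802.
(The second rejection-region term Φ(−δ − z_{α/2}) is negligible and dropped.)
δ = d·√n ⇒ d = δ/√n = 2.802/√109 = 0.2683.

d ≈ 0.268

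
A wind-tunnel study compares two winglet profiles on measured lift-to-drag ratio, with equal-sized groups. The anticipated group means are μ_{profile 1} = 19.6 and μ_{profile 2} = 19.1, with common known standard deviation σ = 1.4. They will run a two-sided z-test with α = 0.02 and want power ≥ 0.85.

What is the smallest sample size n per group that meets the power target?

Standardized effect: d = |μ_{profile 1} − μ_{profile 2}| / σ = |19.6 − 19.1| / 1.4 = 0.3571
For power 0.85 need Φ(δ − z_{0.01}) = 0.85, so δ = z_{0.01} + z_{0.15} = 2.326 + 1.036 = 3.363.
(For δ > 0 the lower-tail rejection region contributes negligibly to power, so the one-term inversion is standard.)
δ = d·√(n/2) ⇒ n = 2(δ/d)² = 2 × (3.363 / 0.3571)² = 177.31.
Round up to the next whole unit.

n = 178 per group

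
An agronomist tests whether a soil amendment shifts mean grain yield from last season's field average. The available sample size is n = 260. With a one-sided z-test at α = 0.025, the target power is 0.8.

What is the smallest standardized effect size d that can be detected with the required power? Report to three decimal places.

d ≈ 0.174

Need Φ(δ − 1.960) = 0.8, so δ = 1.960 + 0.842 = 2.802.
δ = d·√n ⇒ d = δ/√n = 2.802/√260 = 0.1737.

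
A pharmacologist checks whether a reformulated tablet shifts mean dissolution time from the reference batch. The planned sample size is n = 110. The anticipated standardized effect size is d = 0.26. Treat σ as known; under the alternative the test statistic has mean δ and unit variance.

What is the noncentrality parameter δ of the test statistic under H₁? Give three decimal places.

The noncentrality parameter scales effect size by the design's sample-size factor: δ = d·√n = 0.26 × √110 = 2.7269

δ ≈ 2.727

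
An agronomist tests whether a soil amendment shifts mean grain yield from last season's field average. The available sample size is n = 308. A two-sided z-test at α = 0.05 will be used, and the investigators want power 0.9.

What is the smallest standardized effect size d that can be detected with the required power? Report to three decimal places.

Need Φ(δ − 1.960) = 0.9, so δ = 1.960 + 1.282 = 3.242.
(The second rejection-region term Φ(−δ − z_{α/2}) is negligible and dropped.)
δ = d·√n ⇒ d = δ/√n = 3.242/√308 = 0.1847.

d ≈ 0.185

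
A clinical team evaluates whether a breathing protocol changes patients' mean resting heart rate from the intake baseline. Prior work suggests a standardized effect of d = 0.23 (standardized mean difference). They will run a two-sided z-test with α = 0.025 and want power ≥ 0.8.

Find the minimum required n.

Set Φ(δ − 2.241) = 0.8; then δ − 2.241 = Φ⁻¹(0.8) = 0.842, giving δ = 3.083.
(For δ > 0 the lower-tail rejection region contributes negligibly to power, so the one-term inversion is standard.)
δ = d·√n ⇒ n = (δ/d)² = (3.083 / 0.23)² = 179.68.
Round up to the next whole unit.

n = 180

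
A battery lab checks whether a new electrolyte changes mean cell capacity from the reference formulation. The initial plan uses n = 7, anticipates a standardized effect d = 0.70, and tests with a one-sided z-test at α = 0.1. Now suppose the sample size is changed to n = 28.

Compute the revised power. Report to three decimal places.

With n = 28: δ = d·√n = 0.70 × √28 = 3.7041. Critical value z_{0.1} = 1.282.
Revised power = P(Z > 1.282 − δ) = Φ(2.423) = 0.9923.

Power ≈ 0.992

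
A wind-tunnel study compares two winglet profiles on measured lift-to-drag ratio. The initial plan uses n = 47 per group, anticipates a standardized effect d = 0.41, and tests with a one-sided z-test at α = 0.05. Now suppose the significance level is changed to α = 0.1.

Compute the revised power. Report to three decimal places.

Power ≈ 0.760

δ = d·√(n/2) = 0.41 × √(47/2) = 1.9875 (unchanged). New critical value: z_{0.1} = 1.282.
Revised power = P(Z > 1.282 − δ) = Φ(0.706) = 0.7599.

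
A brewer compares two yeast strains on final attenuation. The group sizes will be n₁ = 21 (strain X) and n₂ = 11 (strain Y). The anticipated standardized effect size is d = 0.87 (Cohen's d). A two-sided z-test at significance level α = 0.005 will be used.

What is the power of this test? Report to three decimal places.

Noncentrality parameter: δ = d / √(1/n₁ + 1/n₂) = 0.87 / √(1/21 + 1/11) = 2.3375
Critical value for a two-sided test at α = 0.005: z_{α/2} = 2.807.
Power = Φ(δ − 2.807) + Φ(−δ − 2.807) = Φ(-0.470) + Φ(-5.145) = 0.3193 + 0.0000 = 0.3193.

Power ≈ 0.319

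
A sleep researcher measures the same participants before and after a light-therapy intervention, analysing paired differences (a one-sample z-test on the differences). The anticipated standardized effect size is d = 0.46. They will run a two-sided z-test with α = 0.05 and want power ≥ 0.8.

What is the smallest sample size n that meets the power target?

For power 0.8 need Φ(δ − z_{0.025}) = 0.8, so δ = z_{0.025} + z_{0.20} = 1.960 + 0.842 = 2.802.
(The Φ(−δ − z_{α/2}) term is vanishingly small for δ > 0 and is dropped in the standard sample-size formula.)
δ = d·√n ⇒ n = (δ/d)² = (2.802 / 0.46)² = 37.09.
Round up to the next whole unit.

n = 38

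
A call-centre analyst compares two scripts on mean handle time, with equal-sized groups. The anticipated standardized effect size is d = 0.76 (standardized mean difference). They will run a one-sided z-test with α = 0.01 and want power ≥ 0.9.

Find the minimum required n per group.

n = 46 per group

For power 0.9 need Φ(δ − z_{0.01}) = 0.9, so δ = z_{0.01} + z_{0.10} = 2.326 + 1.282 = 3.608.
δ = d·√(n/2) ⇒ n = 2(δ/d)² = 2 × (3.608 / 0.76)² = 45.07.
Rounding up, n = 46 per group.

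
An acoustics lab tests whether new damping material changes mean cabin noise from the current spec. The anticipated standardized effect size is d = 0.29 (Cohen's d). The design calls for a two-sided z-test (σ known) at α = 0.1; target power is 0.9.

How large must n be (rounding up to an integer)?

n = 102

Set Φ(δ − 1.645) = 0.9; then δ − 1.645 = Φ⁻¹(0.9) = 1.282, giving δ = 2.926.
(Ignoring the negligible lower-tail rejection probability gives the usual closed-form inversion.)
δ = d·√n ⇒ n = (δ/d)² = (2.926 / 0.29)² = 101.83.
Round up to the next whole unit.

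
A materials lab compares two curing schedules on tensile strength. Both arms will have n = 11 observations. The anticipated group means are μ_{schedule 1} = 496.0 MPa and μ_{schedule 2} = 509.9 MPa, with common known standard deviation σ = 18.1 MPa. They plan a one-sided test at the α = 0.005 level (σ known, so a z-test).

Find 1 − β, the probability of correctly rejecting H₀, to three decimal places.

Power ≈ 0.219

Standardized effect: d = |μ_{schedule 1} − μ_{schedule 2}| / σ = |496.0 − 509.9| / 18.1 = 0.7680
Noncentrality parameter: δ = d·√(n/2) = 0.7680 × √(11/2) = 1.8010
Critical value for a one-sided test at α = 0.005: z_α = 2.576.
Power = P(Z > 2.576 − δ) = Φ(-0.775) = 0.2192.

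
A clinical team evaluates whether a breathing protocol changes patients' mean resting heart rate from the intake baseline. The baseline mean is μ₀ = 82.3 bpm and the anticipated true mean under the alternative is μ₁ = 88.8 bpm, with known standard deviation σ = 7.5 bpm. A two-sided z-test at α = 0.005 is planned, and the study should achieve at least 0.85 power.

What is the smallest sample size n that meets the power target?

n = 20

Standardized effect: d = |μ₁ − μ₀| / σ = |88.8 − 82.3| / 7.5 = 0.8667
For power 0.85 need Φ(δ − z_{0.0025}) = 0.85, so δ = z_{0.0025} + z_{0.15} = 2.807 + 1.036 = 3.843.
(The Φ(−δ − z_{α/2}) term is vanishingly small for δ > 0 and is dropped in the standard sample-size formula.)
δ = d·√n ⇒ n = (δ/d)² = (3.843 / 0.8667)² = 19.67.
Rounding up, n = 20.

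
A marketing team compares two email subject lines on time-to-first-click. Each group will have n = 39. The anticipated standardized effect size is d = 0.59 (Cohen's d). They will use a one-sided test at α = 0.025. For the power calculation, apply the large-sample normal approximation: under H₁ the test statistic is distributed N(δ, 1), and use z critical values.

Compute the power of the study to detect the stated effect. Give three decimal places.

Noncentrality parameter: δ = d·√(n/2) = 0.59 × √(39/2) = 2.6054
Critical value for a one-sided test at α = 0.025: z_α = 1.960.
Power = Φ(δ − 1.960) = Φ(0.645) = 0.7407.

Power ≈ 0.741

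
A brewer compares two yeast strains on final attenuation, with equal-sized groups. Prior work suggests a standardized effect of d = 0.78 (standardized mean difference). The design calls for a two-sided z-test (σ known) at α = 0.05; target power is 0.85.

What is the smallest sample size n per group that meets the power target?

n = 30 per group

Set Φ(δ − 1.960) = 0.85; then δ − 1.960 = Φ⁻¹(0.85) = 1.036, giving δ = 2.996.
(For δ > 0 the lower-tail rejection region contributes negligibly to power, so the one-term inversion is standard.)
δ = d·√(n/2) ⇒ n = 2(δ/d)² = 2 × (2.996 / 0.78)² = 29.51.
Rounding up, n = 30 per group.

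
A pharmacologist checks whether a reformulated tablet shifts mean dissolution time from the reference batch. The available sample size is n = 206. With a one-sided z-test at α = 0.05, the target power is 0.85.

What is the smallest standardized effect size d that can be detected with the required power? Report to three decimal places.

Required noncentrality: δ = z_{0.05} + z_{0.15} = 1.645 + 1.036 = 2.681.
δ = d·√n ⇒ d = δ/√n = 2.681/√206 = 0.1868.

d ≈ 0.187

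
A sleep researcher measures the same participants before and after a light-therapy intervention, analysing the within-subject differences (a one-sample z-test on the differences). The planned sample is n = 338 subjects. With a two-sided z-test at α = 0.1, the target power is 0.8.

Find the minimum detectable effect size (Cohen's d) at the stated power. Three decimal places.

d ≈ 0.135

Required noncentrality: δ = z_{0.05} + z_{0.20} = 1.645 + 0.842 = 2.486.
(The second rejection-region term Φ(−δ − z_{α/2}) is negligible and dropped.)
δ = d·√n ⇒ d = δ/√n = 2.486/√338 = 0.1352.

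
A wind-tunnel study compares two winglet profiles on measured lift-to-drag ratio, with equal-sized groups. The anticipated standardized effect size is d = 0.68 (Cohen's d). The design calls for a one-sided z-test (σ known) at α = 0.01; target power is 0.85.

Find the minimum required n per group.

For power 0.85 need Φ(δ − z_{0.01}) = 0.85, so δ = z_{0.01} + z_{0.15} = 2.326 + 1.036 = 3.363.
δ = d·√(n/2) ⇒ n = 2(δ/d)² = 2 × (3.363 / 0.68)² = 48.91.
Rounding up, n = 49 per group.

n = 49 per group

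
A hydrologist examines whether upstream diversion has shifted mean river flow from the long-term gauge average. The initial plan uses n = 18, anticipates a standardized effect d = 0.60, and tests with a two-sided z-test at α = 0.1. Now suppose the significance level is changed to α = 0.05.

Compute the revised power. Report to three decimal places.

δ = d·√n = 0.60 × √18 = 2.5456 (unchanged). New critical value: z_{0.025} = 1.960.
Revised power = Φ(δ − 1.960) + Φ(−δ − 1.960) = Φ(0.586) + Φ(-4.506) = 0.7209 + 0.0000 = 0.7209.

Power ≈ 0.721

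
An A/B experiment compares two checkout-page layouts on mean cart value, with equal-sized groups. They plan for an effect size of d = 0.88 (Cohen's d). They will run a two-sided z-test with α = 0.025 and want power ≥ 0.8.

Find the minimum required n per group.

Set Φ(δ − 2.241) = 0.8; then δ − 2.241 = Φ⁻¹(0.8) = 0.842, giving δ = 3.083.
(The Φ(−δ − z_{α/2}) term is vanishingly small for δ > 0 and is dropped in the standard sample-size formula.)
δ = d·√(n/2) ⇒ n = 2(δ/d)² = 2 × (3.083 / 0.88)² = 24.55.
Rounding up, n = 25 per group.

n = 25 per group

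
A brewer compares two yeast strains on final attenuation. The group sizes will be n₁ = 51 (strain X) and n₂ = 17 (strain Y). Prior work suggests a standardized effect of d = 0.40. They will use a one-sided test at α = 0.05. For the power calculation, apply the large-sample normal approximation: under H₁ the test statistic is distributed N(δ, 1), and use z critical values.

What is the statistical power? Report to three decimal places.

Power ≈ 0.414

Noncentrality parameter: δ = d / √(1/n₁ + 1/n₂) = 0.40 / √(1/51 + 1/17) = 1.4283
Critical value for a one-sided test at α = 0.05: z_α = 1.645.
Power = Φ(δ − 1.645) = Φ(-0.217) = 0.4143.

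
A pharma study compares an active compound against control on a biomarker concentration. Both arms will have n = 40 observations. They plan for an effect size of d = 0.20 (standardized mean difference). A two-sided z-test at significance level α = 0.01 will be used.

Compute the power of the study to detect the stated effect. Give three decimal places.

Power ≈ 0.047

Noncentrality parameter: λ = d·√(n/2) = 0.20 × √(40/2) = 0.8944
Critical value for a two-sided test at α = 0.01: z_{α/2} = 2.576.
Power = Φ(λ − 2.576) + Φ(−λ − 2.576) = Φ(-1.681) + Φ(-3.470) = 0.0463 + 0.0003 = 0.0466.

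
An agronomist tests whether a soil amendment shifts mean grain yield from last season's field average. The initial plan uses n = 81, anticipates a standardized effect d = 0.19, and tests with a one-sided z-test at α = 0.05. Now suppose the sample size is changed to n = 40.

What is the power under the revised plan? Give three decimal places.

With n = 40: δ = d·√n = 0.19 × √40 = 1.2017. Critical value z_{0.05} = 1.645.
Revised power = P(Z > 1.645 − δ) = Φ(-0.443) = 0.3288.

Power ≈ 0.329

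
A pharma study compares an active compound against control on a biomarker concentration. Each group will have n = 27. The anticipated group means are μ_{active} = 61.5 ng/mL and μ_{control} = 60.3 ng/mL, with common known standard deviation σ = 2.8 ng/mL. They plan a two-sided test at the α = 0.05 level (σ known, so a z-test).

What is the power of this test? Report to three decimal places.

Power ≈ 0.350

Standardized effect: d = |μ_{active} − μ_{control}| / σ = |61.5 − 60.3| / 2.8 = 0.4286
Noncentrality parameter: δ = d·√(n/2) = 0.4286 × √(27/2) = 1.5747
Critical value for a two-sided test at α = 0.05: z_{α/2} = 1.960.
Power = Φ(δ − 1.960) + Φ(−δ − 1.960) = Φ(-0.385) + Φ(-3.535) = 0.3500 + 0.0002 = 0.3502.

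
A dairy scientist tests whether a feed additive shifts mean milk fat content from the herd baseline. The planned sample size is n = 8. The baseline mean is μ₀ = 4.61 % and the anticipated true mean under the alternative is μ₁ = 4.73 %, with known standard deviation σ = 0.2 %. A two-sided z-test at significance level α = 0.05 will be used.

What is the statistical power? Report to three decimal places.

Standardized effect: d = |μ₁ − μ₀| / σ = |4.73 − 4.61| / 0.2 = 0.6000
Noncentrality parameter: δ = d·√n = 0.6000 × √8 = 1.6971
Critical value for a two-sided test at α = 0.05: z_{α/2} = 1.960.
Power = Φ(δ − 1.960) + Φ(−δ − 1.960) = Φ(-0.263) + Φ(-3.657) = 0.3963 + 0.0001 = 0.3964.

Power ≈ 0.396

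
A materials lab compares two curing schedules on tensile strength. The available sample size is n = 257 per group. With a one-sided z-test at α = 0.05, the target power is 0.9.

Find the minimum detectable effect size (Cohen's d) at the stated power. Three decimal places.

Need Φ(δ − 1.645) = 0.9, so δ = 1.645 + 1.282 = 2.926.
δ = d·√(n/2) ⇒ d = δ/√(n/2) = 2.926/√(257/2) = 0.2582.

d ≈ 0.258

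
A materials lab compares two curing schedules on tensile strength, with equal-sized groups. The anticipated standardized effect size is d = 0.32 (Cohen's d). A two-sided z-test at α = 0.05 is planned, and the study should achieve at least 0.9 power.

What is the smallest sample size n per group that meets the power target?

n = 206 per group

Set Φ(δ − 1.960) = 0.9; then δ − 1.960 = Φ⁻¹(0.9) = 1.282, giving δ = 3.242.
(Ignoring the negligible lower-tail rejection probability gives the usual closed-form inversion.)
δ = d·√(n/2) ⇒ n = 2(δ/d)² = 2 × (3.242 / 0.32)² = 205.22.
Rounding up, n = 206 per group.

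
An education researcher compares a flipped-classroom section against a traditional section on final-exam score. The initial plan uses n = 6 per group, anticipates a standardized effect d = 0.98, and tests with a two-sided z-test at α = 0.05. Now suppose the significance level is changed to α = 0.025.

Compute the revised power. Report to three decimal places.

Power ≈ 0.293

δ = d·√(n/2) = 0.98 × √(6/2) = 1.6974 (unchanged). New critical value: z_{0.0125} = 2.241.
Revised power = Φ(δ − 2.241) + Φ(−δ − 2.241) = Φ(-0.544) + Φ(-3.939) = 0.2932 + 0.0000 = 0.2933.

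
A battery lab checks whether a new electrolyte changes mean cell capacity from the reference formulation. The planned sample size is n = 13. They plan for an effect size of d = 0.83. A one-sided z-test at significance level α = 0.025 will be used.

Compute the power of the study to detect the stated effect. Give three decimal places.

Noncentrality parameter: δ = d·√n = 0.83 × √13 = 2.9926
Critical value for a one-sided test at α = 0.025: z_α = 1.960.
Power = Φ(δ − 1.960) = Φ(1.033) = 0.8491.

Power ≈ 0.849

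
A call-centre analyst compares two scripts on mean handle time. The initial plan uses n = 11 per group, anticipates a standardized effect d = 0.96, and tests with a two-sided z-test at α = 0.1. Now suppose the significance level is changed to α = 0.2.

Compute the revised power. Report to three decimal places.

Power ≈ 0.834

δ = d·√(n/2) = 0.96 × √(11/2) = 2.2514 (unchanged). New critical value: z_{0.1} = 1.282.
Revised power = Φ(δ − 1.282) + Φ(−δ − 1.282) = Φ(0.970) + Φ(-3.533) = 0.8339 + 0.0002 = 0.8341.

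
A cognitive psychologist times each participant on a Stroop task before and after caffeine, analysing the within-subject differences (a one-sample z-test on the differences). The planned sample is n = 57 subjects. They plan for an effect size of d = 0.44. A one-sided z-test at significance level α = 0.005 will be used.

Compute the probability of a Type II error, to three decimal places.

Noncentrality parameter: δ = d·√n = 0.44 × √57 = 3.3219
Critical value for a one-sided test at α = 0.005: z_α = 2.576.
Power = P(Z > 2.576 − δ) = Φ(0.746) = 0.7722.
Type II error: β = 1 − power = 1 − 0.7722 = 0.2278.

β ≈ 0.228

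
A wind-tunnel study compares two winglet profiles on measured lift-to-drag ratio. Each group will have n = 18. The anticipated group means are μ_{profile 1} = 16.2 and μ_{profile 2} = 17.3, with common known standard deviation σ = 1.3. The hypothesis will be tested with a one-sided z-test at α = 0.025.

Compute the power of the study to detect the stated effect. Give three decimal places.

Power ≈ 0.719

Standardized effect: d = |μ_{profile 1} − μ_{profile 2}| / σ = |16.2 − 17.3| / 1.3 = 0.8462
Noncentrality parameter: δ = d·√(n/2) = 0.8462 × √(18/2) = 2.5385
Critical value for a one-sided test at α = 0.025: z_α = 1.960.
Power = P(Z > 1.960 − δ) = Φ(0.578) = 0.7185.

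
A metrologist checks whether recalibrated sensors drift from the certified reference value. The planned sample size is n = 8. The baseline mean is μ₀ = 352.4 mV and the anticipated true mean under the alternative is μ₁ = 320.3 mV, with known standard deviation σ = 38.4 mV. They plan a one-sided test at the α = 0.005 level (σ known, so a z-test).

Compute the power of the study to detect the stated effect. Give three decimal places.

Standardized effect: d = |μ₁ − μ₀| / σ = |320.3 − 352.4| / 38.4 = 0.8359
Noncentrality parameter: δ = d·√n = 0.8359 × √8 = 2.3644
One-sided α = 0.005 → critical value z_{0.005} = 2.576.
Power = Φ(δ − 2.576) = Φ(-0.211) = 0.4163.

Power ≈ 0.416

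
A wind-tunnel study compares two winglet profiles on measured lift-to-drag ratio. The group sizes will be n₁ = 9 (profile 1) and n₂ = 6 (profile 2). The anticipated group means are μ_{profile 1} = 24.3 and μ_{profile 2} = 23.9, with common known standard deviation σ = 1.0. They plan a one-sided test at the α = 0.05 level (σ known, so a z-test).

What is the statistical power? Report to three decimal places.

Power ≈ 0.188

Standardized effect: d = |μ_{profile 1} − μ_{profile 2}| / σ = |24.3 − 23.9| / 1.0 = 0.4000
Noncentrality parameter: δ = d / √(1/n₁ + 1/n₂) = 0.4000 / √(1/9 + 1/6) = 0.7589
Critical value for a one-sided test at α = 0.05: z_α = 1.645.
Power = P(Z > 1.645 − δ) = Φ(-0.886) = 0.1878.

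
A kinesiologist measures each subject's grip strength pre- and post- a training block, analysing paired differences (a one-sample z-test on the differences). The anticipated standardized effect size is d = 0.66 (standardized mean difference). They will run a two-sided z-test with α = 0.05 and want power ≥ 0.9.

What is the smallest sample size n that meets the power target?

n = 25

Set Φ(δ − 1.960) = 0.9; then δ − 1.960 = Φ⁻¹(0.9) = 1.282, giving δ = 3.242.
(For δ > 0 the lower-tail rejection region contributes negligibly to power, so the one-term inversion is standard.)
δ = d·√n ⇒ n = (δ/d)² = (3.242 / 0.66)² = 24.12.
Round up to the next whole unit.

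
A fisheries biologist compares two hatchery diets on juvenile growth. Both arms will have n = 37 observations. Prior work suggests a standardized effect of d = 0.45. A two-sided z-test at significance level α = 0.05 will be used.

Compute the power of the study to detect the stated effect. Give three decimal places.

Power ≈ 0.490

Noncentrality parameter: δ = d·√(n/2) = 0.45 × √(37/2) = 1.9355
Critical value for a two-sided test at α = 0.05: z_{α/2} = 1.960.
Power = Φ(δ − 1.960) + Φ(−δ − 1.960) = Φ(-0.024) + Φ(-3.895) = 0.4903 + 0.0000 = 0.4903.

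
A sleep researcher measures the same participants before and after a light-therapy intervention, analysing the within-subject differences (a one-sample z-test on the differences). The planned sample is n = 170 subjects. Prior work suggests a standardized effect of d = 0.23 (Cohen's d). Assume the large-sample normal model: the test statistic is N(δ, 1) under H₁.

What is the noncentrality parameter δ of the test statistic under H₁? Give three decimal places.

The noncentrality parameter scales effect size by the design's sample-size factor: δ = d·√n = 0.23 × √170 = 2.9988

δ ≈ 2.999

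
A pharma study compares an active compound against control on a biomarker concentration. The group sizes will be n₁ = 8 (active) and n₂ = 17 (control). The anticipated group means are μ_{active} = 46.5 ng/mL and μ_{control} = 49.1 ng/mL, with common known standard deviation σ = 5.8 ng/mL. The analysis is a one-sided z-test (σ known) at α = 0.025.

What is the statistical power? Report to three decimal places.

Standardized effect: d = |μ_{active} − μ_{control}| / σ = |46.5 − 49.1| / 5.8 = 0.4483
Noncentrality parameter: δ = d / √(1/n₁ + 1/n₂) = 0.4483 / √(1/8 + 1/17) = 1.0455
One-sided α = 0.025 → critical value z_{0.025} = 1.960.
Power = P(Z > 1.960 − δ) = Φ(-0.914) = 0.1802.

Power ≈ 0.180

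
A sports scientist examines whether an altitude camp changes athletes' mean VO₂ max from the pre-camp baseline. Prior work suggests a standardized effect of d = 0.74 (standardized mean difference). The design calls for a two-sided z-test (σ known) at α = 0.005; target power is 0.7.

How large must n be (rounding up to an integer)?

n = 21

For power 0.7 need Φ(δ − z_{0.0025}) = 0.7, so δ = z_{0.0025} + z_{0.30} = 2.807 + 0.524 = 3.331.
(The Φ(−δ − z_{α/2}) term is vanishingly small for δ > 0 and is dropped in the standard sample-size formula.)
δ = d·√n ⇒ n = (δ/d)² = (3.331 / 0.74)² = 20.27.
Round up to the next whole unit.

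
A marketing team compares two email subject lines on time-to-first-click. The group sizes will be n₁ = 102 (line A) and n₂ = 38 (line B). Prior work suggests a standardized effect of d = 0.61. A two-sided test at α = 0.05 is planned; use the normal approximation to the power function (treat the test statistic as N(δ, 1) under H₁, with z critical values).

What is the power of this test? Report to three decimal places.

Noncentrality parameter: δ = d / √(1/n₁ + 1/n₂) = 0.61 / √(1/102 + 1/38) = 3.2097
Two-sided α = 0.05 → critical value z_{0.025} = 1.960.
Power = Φ(δ − 1.960) + Φ(−δ − 1.960) = Φ(1.250) + Φ(-5.170) = 0.8943 + 0.0000 = 0.8943.

Power ≈ 0.894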